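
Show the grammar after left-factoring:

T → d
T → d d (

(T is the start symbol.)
T → d T'
T' → ε
T' → d (

Left-factoring transforms A → αβ₁ | αβ₂ into A → αA' and A' → β₁ | β₂
(α is the longest common prefix among the alternatives). Repeat until
no nonterminal has two alternatives with a common prefix.

Round 1: T has alternatives sharing prefix 'd'. Introduce T': T → d T'
  Add: T' → ε
  Add: T' → d (

No remaining common prefixes — done.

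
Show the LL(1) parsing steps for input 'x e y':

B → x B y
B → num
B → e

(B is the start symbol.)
LL(1) parsing maintains a stack (initially the start symbol over $) and the input. At each step: if the stack top is a terminal, match it against the current input token; if it is a non-terminal N, replace it with the RHS of M[N, lookahead] (the unique production whose predict set contains the lookahead).

Stack is shown with the top on the left.

Stack    Input    Action
------------------------
B $      x e y $  output B → x B y
x B y $  x e y $  match 'x'
B y $    e y $    output B → e
e y $    e y $    match 'e'
y $      y $      match 'y'
$        $        accept

The string is accepted.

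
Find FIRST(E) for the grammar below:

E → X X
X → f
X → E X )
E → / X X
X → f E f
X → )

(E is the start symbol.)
To compute FIRST(E), examine every production with E on the left-hand side, reading each right-hand side left to right until a non-nullable symbol is reached.

FIRST sets of the other non-terminals involved (by the same procedure, iterated to a fixed point):
  FIRST(X) = { ')', '/', 'f' }

From E → X X:
  - X is a non-terminal: add FIRST(X) \ {ε} = { ')', '/', 'f' }
    X is not nullable, so stop
From E → / X X:
  - '/' is a terminal: add '/' and stop

Collecting: FIRST(E) = { ')', '/', 'f' }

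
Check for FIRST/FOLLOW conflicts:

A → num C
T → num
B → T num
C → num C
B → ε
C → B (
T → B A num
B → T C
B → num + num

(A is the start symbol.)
Nullable non-terminals: B.
FIRST sets used below: FIRST(T) = { 'num' }

B: nullable alternative(s) B → ε; FOLLOW(B) = { '(', 'num' }
  B → T num: FIRST \ {ε} = { 'num' } — overlaps FOLLOW(B) on { 'num' }: CONFLICT
  B → ε: FIRST \ {ε} = { } — this is the only nullable alternative, skip
  B → T C: FIRST \ {ε} = { 'num' } — overlaps FOLLOW(B) on { 'num' }: CONFLICT
  B → num + num: FIRST \ {ε} = { 'num' } — overlaps FOLLOW(B) on { 'num' }: CONFLICT

A, C, T have no nullable alternative, so no FIRST/FOLLOW check is needed there.

So the grammar has 3 FIRST/FOLLOW conflicts (marked CONFLICT above).

Answer: Yes. B → T num with FOLLOW(B) on { 'num' }; B → T C with FOLLOW(B) on { 'num' }; B → num '+' num with FOLLOW(B) on { 'num' }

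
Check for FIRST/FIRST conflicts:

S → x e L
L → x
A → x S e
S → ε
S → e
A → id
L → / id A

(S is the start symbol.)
No FIRST/FIRST conflicts.

Productions for S:
  S → x e L: FIRST = { 'x' }
  S → ε: FIRST = { ε }
  S → e: FIRST = { 'e' }
Productions for L:
  L → x: FIRST = { 'x' }
  L → / id A: FIRST = { '/' }
Productions for A:
  A → x S e: FIRST = { 'x' }
  A → id: FIRST = { 'id' }

All alternatives of each non-terminal have pairwise disjoint FIRST sets.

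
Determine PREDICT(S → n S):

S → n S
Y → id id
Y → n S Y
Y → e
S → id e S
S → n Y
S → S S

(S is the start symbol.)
{ 'n' }

PREDICT(S → n S) = (FIRST(RHS) \ {ε}) ∪ (FOLLOW(S) if ε ∈ FIRST(RHS), i.e. RHS ⇒* ε)
FIRST(n S) = { 'n' }
ε ∉ FIRST(n S), so FOLLOW(S) is not added.
PREDICT(S → n S) = { 'n' }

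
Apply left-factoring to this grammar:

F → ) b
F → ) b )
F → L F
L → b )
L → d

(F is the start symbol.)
Left-factoring transforms A → αβ₁ | αβ₂ into A → αA' and A' → β₁ | β₂
(α is the longest common prefix among the alternatives). Repeat until
no nonterminal has two alternatives with a common prefix.

Round 1: F has alternatives sharing prefix ') b'. Introduce F': F → ) b F'
  Add: F' → ε
  Add: F' → )

No remaining common prefixes — done.

Resulting grammar:
F → ) b F'
F' → ε
F' → )
F → L F
L → b )
L → d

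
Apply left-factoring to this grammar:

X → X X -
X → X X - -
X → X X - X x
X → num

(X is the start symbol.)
X → X X - X'
X' → ε
X' → -
X' → X x
X → num

Left-factoring transforms A → αβ₁ | αβ₂ into A → αA' and A' → β₁ | β₂
(α is the longest common prefix among the alternatives). Repeat until
no nonterminal has two alternatives with a common prefix.

Round 1: X has alternatives sharing prefix 'X X -'. Introduce X': X → X X - X'
  Add: X' → ε
  Add: X' → -
  Add: X' → X x

No remaining common prefixes — done.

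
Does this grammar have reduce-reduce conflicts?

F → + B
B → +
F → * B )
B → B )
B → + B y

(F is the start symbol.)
Yes — I10: [B → B ) .] vs [F → * B ) .]

Augment with F' → F and build the canonical LR(0) collection (I0 = CLOSURE({[F' → . F]}), then GOTO on every symbol after a dot until no new states appear). It has 11 states:
  I0: { [F → . * B )], [F → . + B], [F' → . F] }  — shift
  I1: { [B → . + B y], [B → . +], [B → . B )], [F → * . B )] }  — shift
  I2: { [B → . + B y], [B → . +], [B → . B )], [F → + . B] }  — shift
  I3: { [F' → F .] }  — accept
  I4: { [B → + . B y], [B → + .], [B → . + B y], [B → . +], [B → . B )] }  — shift, reduce
  I5: { [B → B . )], [F → + B .] }  — shift, reduce
  I6: { [B → B ) .] }  — reduce
  I7: { [B → + B . y], [B → B . )] }  — shift
  I8: { [B → + B y .] }  — reduce
  I9: { [B → B . )], [F → * B . )] }  — shift
  I10: { [B → B ) .], [F → * B ) .] }  — 2 reduces

I10 contains complete items [B → B ) .], [F → * B ) .] — reduce-reduce conflict.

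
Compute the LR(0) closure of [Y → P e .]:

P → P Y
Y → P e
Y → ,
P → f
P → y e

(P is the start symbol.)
Start with: [Y → P e .]
The dot is at the end, so nothing is added.

CLOSURE = { [Y → P e .] }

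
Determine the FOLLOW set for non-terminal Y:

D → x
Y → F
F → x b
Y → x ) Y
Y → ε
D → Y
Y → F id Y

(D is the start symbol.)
To compute FOLLOW(Y), find every occurrence of Y on a right-hand side N → α Y β: add FIRST(β) \ {ε}, and if β is empty or nullable also add FOLLOW(N). Iterate to a fixed point.

In Y → x ) Y: Y is at the end; this adds FOLLOW(Y) to itself — nothing new
In D → Y: Y is at the end, add FOLLOW(D)
In Y → F id Y: Y is at the end; this adds FOLLOW(Y) to itself — nothing new

The FOLLOW sets referred to above (computed the same way, to a fixed point):
  FOLLOW(D) = { $ }

Taking the union: FOLLOW(Y) = { $ }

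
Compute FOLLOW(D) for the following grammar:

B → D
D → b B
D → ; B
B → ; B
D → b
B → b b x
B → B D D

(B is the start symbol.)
To compute FOLLOW(D), find every occurrence of D on a right-hand side N → α D β: add FIRST(β) \ {ε}, and if β is empty or nullable also add FOLLOW(N). Iterate to a fixed point.

In B → D: D is at the end, add FOLLOW(B)
In B → B D D: D is followed by D, add FIRST(D) \ {ε} = { ';', 'b' }
In B → B D D: D is at the end, add FOLLOW(B)

The FOLLOW sets referred to above (computed the same way, to a fixed point):
  FOLLOW(B) = { $, ';', 'b' }

Taking the union: FOLLOW(D) = { $, ';', 'b' }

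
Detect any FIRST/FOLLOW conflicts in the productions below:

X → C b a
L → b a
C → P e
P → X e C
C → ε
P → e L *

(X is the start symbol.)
A FIRST/FOLLOW conflict occurs when a non-terminal N has a nullable alternative N → β (β ⇒* ε) and another alternative N → α with FIRST(α) ∩ FOLLOW(N) ≠ ∅: on such a lookahead the parser cannot decide between expanding α and letting N vanish via β.

Nullable non-terminals: C.
FIRST sets used below: FIRST(P) = { 'b', 'e' }

C: nullable alternative(s) C → ε; FOLLOW(C) = { 'b', 'e' }
  C → P e: FIRST \ {ε} = { 'b', 'e' } — overlaps FOLLOW(C) on { 'b', 'e' }: CONFLICT
  C → ε: FIRST \ {ε} = { } — this is the only nullable alternative, skip

L, P, X have no nullable alternative, so no FIRST/FOLLOW check is needed there.

So the grammar has 1 FIRST/FOLLOW conflict (marked CONFLICT above).

Answer: Yes. C → P e with FOLLOW(C) on { 'b', 'e' }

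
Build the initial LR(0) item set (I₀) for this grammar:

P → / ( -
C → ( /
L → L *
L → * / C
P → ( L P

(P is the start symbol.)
{ [P → . ( L P], [P → . / ( -], [P' → . P] }

First, augment the grammar with P' → P
I₀ = CLOSURE({ [P' → . P] }):
  [P' → . P] has the dot before P: add [P → . / ( -], [P → . ( L P]
No further items can be added.

I₀ = { [P → . ( L P], [P → . / ( -], [P' → . P] }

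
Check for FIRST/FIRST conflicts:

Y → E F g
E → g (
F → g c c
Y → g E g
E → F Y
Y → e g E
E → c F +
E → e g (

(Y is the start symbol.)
Yes. Y → E F g / Y → g E g on { 'g' }; Y → E F g / Y → e g E on { 'e' }; E → g '(' / E → F Y on { 'g' }

FIRST sets of the non-terminals at (or reachable through a nullable prefix from) the front of some alternative:
  FIRST(E) = { 'c', 'e', 'g' }
  FIRST(F) = { 'g' }

Productions for Y:
  Y → E F g: FIRST = { 'c', 'e', 'g' }
  Y → g E g: FIRST = { 'g' }
  Y → e g E: FIRST = { 'e' }
Productions for E:
  E → g (: FIRST = { 'g' }
  E → F Y: FIRST = { 'g' }
  E → c F +: FIRST = { 'c' }
  E → e g (: FIRST = { 'e' }
F has only one production, so no FIRST/FIRST conflict is possible there.

Conflict for Y: Y → E F g and Y → g E g
  Overlap: { 'g' }
Conflict for Y: Y → E F g and Y → e g E
  Overlap: { 'e' }
Conflict for E: E → g ( and E → F Y
  Overlap: { 'g' }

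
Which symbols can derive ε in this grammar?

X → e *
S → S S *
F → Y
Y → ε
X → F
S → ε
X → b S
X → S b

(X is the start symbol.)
A non-terminal is nullable if it can derive ε (the empty string): either it has an ε-production, or it has a production whose right-hand side consists entirely of nullable non-terminals.

ε-productions: Y → ε, S → ε
So Y, S are immediately nullable.
F → Y: every symbol on the right is nullable, so F is nullable too.
X → F: every symbol on the right is nullable, so X is nullable too.
Every non-terminal is now nullable.
Nullable = { 'F', 'S', 'X', 'Y' }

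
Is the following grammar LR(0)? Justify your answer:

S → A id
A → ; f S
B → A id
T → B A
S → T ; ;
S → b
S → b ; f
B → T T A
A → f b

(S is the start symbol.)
A grammar is LR(0) if no state in the canonical LR(0) collection has:
  - both a shift item (dot before a terminal) and a complete item (shift-reduce conflict), or
  - two or more complete items (reduce-reduce conflict; the accept item [S' → S .] counts as a complete item here).

Augment with S' → S and build the canonical LR(0) collection (I0 = CLOSURE({[S' → . S]}), then GOTO on every symbol after a dot until no new states appear). It has 21 states:
  I0: { [A → . ; f S], [A → . f b], [B → . A id], [B → . T T A], [S → . A id], [S → . T ; ;], [S → . b ; f], [S → . b], [S' → . S], [T → . B A] }  — shift
  I1: { [A → ; . f S] }  — shift
  I2: { [B → A . id], [S → A . id] }  — shift
  I3: { [A → . ; f S], [A → . f b], [T → B . A] }  — shift
  I4: { [S' → S .] }  — accept
  I5: { [A → . ; f S], [A → . f b], [B → . A id], [B → . T T A], [B → T . T A], [S → T . ; ;], [T → . B A] }  — shift
  I6: { [S → b . ; f], [S → b .] }  — shift, reduce
  I7: { [A → f . b] }  — shift
  I8: { [A → f b .] }  — reduce
  I9: { [S → b ; . f] }  — shift
  I10: { [S → b ; f .] }  — reduce
  I11: { [A → ; . f S], [S → T ; . ;] }  — shift
  I12: { [B → A . id] }  — shift
  I13: { [A → . ; f S], [A → . f b], [B → . A id], [B → . T T A], [B → T . T A], [B → T T . A], [T → . B A] }  — shift
  I14: { [B → A . id], [B → T T A .] }  — shift, reduce
  I15: { [B → A id .] }  — reduce
  I16: { [S → T ; ; .] }  — reduce
  I17: { [A → . ; f S], [A → . f b], [A → ; f . S], [B → . A id], [B → . T T A], [S → . A id], [S → . T ; ;], [S → . b ; f], [S → . b], [T → . B A] }  — shift
  I18: { [A → ; f S .] }  — reduce
  I19: { [T → B A .] }  — reduce
  I20: { [B → A id .], [S → A id .] }  — 2 reduces

Conflict in state I6:
  Shift-reduce conflict between [S → b .] and [S → b . ; f]
So the grammar is NOT LR(0).

Answer: No. Shift-reduce conflict between [S → b .] and [S → b . ; f]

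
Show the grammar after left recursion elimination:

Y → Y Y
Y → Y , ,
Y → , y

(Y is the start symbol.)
Y → , y Y'
Y' → Y Y'
Y' → , , Y'
Y' → ε

Y is directly left-recursive. The standard transformation for
  A → A α₁ | ... | A α_m | β₁ | ... | β_n
is
  A  → β₁ A' | ... | β_n A'
  A' → α₁ A' | ... | α_m A' | ε

Y → , y becomes Y → , y Y'
Y → Y Y becomes Y' → Y Y'
Y → Y , , becomes Y' → , , Y'
Add Y' → ε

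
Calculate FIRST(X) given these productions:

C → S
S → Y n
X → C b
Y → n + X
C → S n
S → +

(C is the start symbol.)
{ '+', 'n' }

To compute FIRST(X), examine every production with X on the left-hand side, reading each right-hand side left to right until a non-nullable symbol is reached.

FIRST sets of the other non-terminals involved (by the same procedure, iterated to a fixed point):
  FIRST(C) = { '+', 'n' }

From X → C b:
  - C is a non-terminal: add FIRST(C) \ {ε} = { '+', 'n' }
    C is not nullable, so stop

Collecting: FIRST(X) = { '+', 'n' }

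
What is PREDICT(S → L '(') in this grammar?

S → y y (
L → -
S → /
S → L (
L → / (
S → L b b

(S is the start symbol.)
{ '-', '/' }

PREDICT(S → L '(') = (FIRST(RHS) \ {ε}) ∪ (FOLLOW(S) if ε ∈ FIRST(RHS), i.e. RHS ⇒* ε)
FIRST(L) = { '-', '/' }
FIRST(L '(') = { '-', '/' }
ε ∉ FIRST(L '('), so FOLLOW(S) is not added.
PREDICT(S → L '(') = { '-', '/' }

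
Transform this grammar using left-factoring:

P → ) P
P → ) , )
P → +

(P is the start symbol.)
Left-factoring transforms A → αβ₁ | αβ₂ into A → αA' and A' → β₁ | β₂
(α is the longest common prefix among the alternatives). Repeat until
no nonterminal has two alternatives with a common prefix.

Round 1: P has alternatives sharing prefix ')'. Introduce P': P → ) P'
  Add: P' → P
  Add: P' → , )

No remaining common prefixes — done.

Resulting grammar:
P → ) P'
P' → P
P' → , )
P → +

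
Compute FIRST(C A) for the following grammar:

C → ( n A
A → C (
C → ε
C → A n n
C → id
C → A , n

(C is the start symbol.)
FIRST sets of the non-terminals involved (from the grammar, by fixed-point iteration):
  FIRST(C) = { '(', 'id', ε }
  FIRST(A) = { '(', 'id' }

To compute FIRST(C A), process the symbols left to right:
Symbol C is a non-terminal. Add FIRST(C) \ {ε} = { '(', 'id' }
C is nullable (ε ∈ FIRST(C)), continue to the next symbol.
Symbol A is a non-terminal. Add FIRST(A) \ {ε} = { '(', 'id' }
A is not nullable (ε ∉ FIRST(A)), so stop here.
FIRST(C A) = { '(', 'id' }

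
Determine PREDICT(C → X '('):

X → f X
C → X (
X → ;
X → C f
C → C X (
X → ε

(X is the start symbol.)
PREDICT(C → X '(') = (FIRST(RHS) \ {ε}) ∪ (FOLLOW(C) if ε ∈ FIRST(RHS), i.e. RHS ⇒* ε)
FIRST(X) = { '(', ';', 'f', ε }
FIRST(X '(') = { '(', ';', 'f' }
ε ∉ FIRST(X '('), so FOLLOW(C) is not added.
PREDICT(C → X '(') = { '(', ';', 'f' }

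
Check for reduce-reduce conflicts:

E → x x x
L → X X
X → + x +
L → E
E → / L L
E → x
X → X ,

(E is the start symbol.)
No reduce-reduce conflicts

Augment with E' → E and build the canonical LR(0) collection (I0 = CLOSURE({[E' → . E]}), then GOTO on every symbol after a dot until no new states appear). It has 15 states:
  I0: { [E → . / L L], [E → . x x x], [E → . x], [E' → . E] }  — shift
  I1: { [E → . / L L], [E → . x x x], [E → . x], [E → / . L L], [L → . E], [L → . X X], [X → . + x +], [X → . X ,] }  — shift
  I2: { [E' → E .] }  — accept
  I3: { [E → x . x x], [E → x .] }  — shift, reduce
  I4: { [E → x x . x] }  — shift
  I5: { [E → x x x .] }  — reduce
  I6: { [X → + . x +] }  — shift
  I7: { [L → E .] }  — reduce
  I8: { [E → . / L L], [E → . x x x], [E → . x], [E → / L . L], [L → . E], [L → . X X], [X → . + x +], [X → . X ,] }  — shift
  I9: { [L → X . X], [X → . + x +], [X → . X ,], [X → X . ,] }  — shift
  I10: { [X → X , .] }  — reduce
  I11: { [L → X X .], [X → X . ,] }  — shift, reduce
  I12: { [E → / L L .] }  — reduce
  I13: { [X → + x . +] }  — shift
  I14: { [X → + x + .] }  — reduce

No state contains more than one complete item.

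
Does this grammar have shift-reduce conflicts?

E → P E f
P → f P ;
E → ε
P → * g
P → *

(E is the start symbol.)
Yes — I0: [E → .] vs [P → . *]; I1: [P → * .] vs [P → * . g]; I3: [E → .] vs [P → . *]

Augment with E' → E and build the canonical LR(0) collection (I0 = CLOSURE({[E' → . E]}), then GOTO on every symbol after a dot until no new states appear). It has 10 states:
  I0: { [E → . P E f], [E → .], [E' → . E], [P → . * g], [P → . *], [P → . f P ;] }  — shift, reduce
  I1: { [P → * . g], [P → * .] }  — shift, reduce
  I2: { [E' → E .] }  — accept
  I3: { [E → . P E f], [E → .], [E → P . E f], [P → . * g], [P → . *], [P → . f P ;] }  — shift, reduce
  I4: { [P → . * g], [P → . *], [P → . f P ;], [P → f . P ;] }  — shift
  I5: { [P → f P . ;] }  — shift
  I6: { [P → f P ; .] }  — reduce
  I7: { [E → P E . f] }  — shift
  I8: { [E → P E f .] }  — reduce
  I9: { [P → * g .] }  — reduce

I0 contains reduce item [E → .] and shift items [P → . *], [P → . * g], [P → . f P ;] — shift-reduce conflict.
I1 contains reduce item [P → * .] and shift item [P → * . g] — shift-reduce conflict.
I3 contains reduce item [E → .] and shift items [P → . *], [P → . * g], [P → . f P ;] — shift-reduce conflict.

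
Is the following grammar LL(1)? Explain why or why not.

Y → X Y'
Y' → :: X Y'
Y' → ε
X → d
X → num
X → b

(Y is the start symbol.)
Yes, the grammar is LL(1).

Relevant sets:
  FOLLOW(Y') = { $ }

For Y':
  PREDICT(Y' → :: X Y') = { '::' }
  PREDICT(Y' → ε) = { $ }
For X:
  PREDICT(X → d) = { 'd' }
  PREDICT(X → num) = { 'num' }
  PREDICT(X → b) = { 'b' }
Y has a single production, so nothing to check there.

All predict sets are disjoint. The grammar IS LL(1).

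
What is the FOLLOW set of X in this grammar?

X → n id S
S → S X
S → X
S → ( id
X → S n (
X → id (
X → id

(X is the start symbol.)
To compute FOLLOW(X), find every occurrence of X on a right-hand side N → α X β: add FIRST(β) \ {ε}, and if β is empty or nullable also add FOLLOW(N). Iterate to a fixed point.

X is the start symbol, so $ ∈ FOLLOW(X).
In S → S X: X is at the end, add FOLLOW(S)
In S → X: X is at the end, add FOLLOW(S)

The FOLLOW sets referred to above (computed the same way, to a fixed point):
  FOLLOW(S) = { $, '(', 'id', 'n' }

Taking the union: FOLLOW(X) = { $, '(', 'id', 'n' }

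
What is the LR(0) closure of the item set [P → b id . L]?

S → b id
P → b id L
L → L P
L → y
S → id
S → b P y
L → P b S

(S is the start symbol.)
To compute CLOSURE, for each item [A → α.Bβ] where B is a non-terminal, add [B → .γ] for all productions B → γ; repeat for the newly added items until nothing changes.

Start with: [P → b id . L]
  [P → b id . L] has the dot before L: add [L → . L P], [L → . y], [L → . P b S]
  [L → . P b S] has the dot before P: add [P → . b id L]
No further items can be added.

CLOSURE = { [L → . L P], [L → . P b S], [L → . y], [P → . b id L], [P → b id . L] }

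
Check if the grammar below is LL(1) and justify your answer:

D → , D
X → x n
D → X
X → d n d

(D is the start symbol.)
A grammar is LL(1) if for each non-terminal N with multiple productions, the predict sets of those productions are pairwise disjoint, where PREDICT(N → α) = (FIRST(α) \ {ε}) ∪ (FOLLOW(N) if α ⇒* ε).

Relevant sets:
  FIRST(X) = { 'd', 'x' }

For D:
  PREDICT(D → ',' D) = { ',' }
  PREDICT(D → X) = { 'd', 'x' }
For X:
  PREDICT(X → x n) = { 'x' }
  PREDICT(X → d n d) = { 'd' }

All predict sets are disjoint. The grammar IS LL(1).

Answer: Yes, the grammar is LL(1).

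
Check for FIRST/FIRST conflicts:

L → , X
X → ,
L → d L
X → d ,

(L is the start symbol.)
No FIRST/FIRST conflicts.

Productions for L:
  L → , X: FIRST = { ',' }
  L → d L: FIRST = { 'd' }
Productions for X:
  X → ,: FIRST = { ',' }
  X → d ,: FIRST = { 'd' }

All alternatives of each non-terminal have pairwise disjoint FIRST sets.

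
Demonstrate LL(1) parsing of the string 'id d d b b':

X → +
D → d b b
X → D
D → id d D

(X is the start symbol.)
LL(1) parsing maintains a stack (initially the start symbol over $) and the input. At each step: if the stack top is a terminal, match it against the current input token; if it is a non-terminal N, replace it with the RHS of M[N, lookahead] (the unique production whose predict set contains the lookahead).

Stack is shown with the top on the left.

Stack     Input         Action
------------------------------
X $       id d d b b $  output X → D
D $       id d d b b $  output D → id d D
id d D $  id d d b b $  match 'id'
d D $     d d b b $     match 'd'
D $       d b b $       output D → d b b
d b b $   d b b $       match 'd'
b b $     b b $         match 'b'
b $       b $           match 'b'
$         $             accept

The string is accepted.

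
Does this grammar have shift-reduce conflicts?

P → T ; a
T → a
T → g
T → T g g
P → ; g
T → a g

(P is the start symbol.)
Yes — I4: [T → a .] vs [T → a . g]

Augment with P' → P and build the canonical LR(0) collection (I0 = CLOSURE({[P' → . P]}), then GOTO on every symbol after a dot until no new states appear). It has 12 states:
  I0: { [P → . ; g], [P → . T ; a], [P' → . P], [T → . T g g], [T → . a g], [T → . a], [T → . g] }  — shift
  I1: { [P → ; . g] }  — shift
  I2: { [P' → P .] }  — accept
  I3: { [P → T . ; a], [T → T . g g] }  — shift
  I4: { [T → a . g], [T → a .] }  — shift, reduce
  I5: { [T → g .] }  — reduce
  I6: { [T → a g .] }  — reduce
  I7: { [P → T ; . a] }  — shift
  I8: { [T → T g . g] }  — shift
  I9: { [T → T g g .] }  — reduce
  I10: { [P → T ; a .] }  — reduce
  I11: { [P → ; g .] }  — reduce

I4 contains reduce item [T → a .] and shift item [T → a . g] — shift-reduce conflict.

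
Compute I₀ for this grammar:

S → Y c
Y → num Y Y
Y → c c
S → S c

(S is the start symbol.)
First, augment the grammar with S' → S
I₀ = CLOSURE({ [S' → . S] }):
  [S' → . S] has the dot before S: add [S → . Y c], [S → . S c]
  [S → . Y c] has the dot before Y: add [Y → . num Y Y], [Y → . c c]
No further items can be added.

I₀ = { [S → . S c], [S → . Y c], [S' → . S], [Y → . c c], [Y → . num Y Y] }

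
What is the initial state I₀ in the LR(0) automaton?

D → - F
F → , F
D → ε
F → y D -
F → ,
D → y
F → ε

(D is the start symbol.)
{ [D → . - F], [D → . y], [D → .], [D' → . D] }

First, augment the grammar with D' → D
I₀ = CLOSURE({ [D' → . D] }):
  [D' → . D] has the dot before D: add [D → . - F], [D → .], [D → . y]
No further items can be added.

I₀ = { [D → . - F], [D → . y], [D → .], [D' → . D] }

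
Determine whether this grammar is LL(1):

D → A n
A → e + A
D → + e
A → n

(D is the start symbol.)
Yes, the grammar is LL(1).

Relevant sets:
  FIRST(A) = { 'e', 'n' }

For D:
  PREDICT(D → A n) = { 'e', 'n' }
  PREDICT(D → '+' e) = { '+' }
For A:
  PREDICT(A → e '+' A) = { 'e' }
  PREDICT(A → n) = { 'n' }

All predict sets are disjoint. The grammar IS LL(1).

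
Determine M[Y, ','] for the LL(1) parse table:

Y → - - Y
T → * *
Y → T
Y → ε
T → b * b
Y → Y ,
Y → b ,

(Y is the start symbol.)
Y → ε, Y → Y ,

To find M[Y, ','], we find productions for Y where ',' is in the predict set (PREDICT(N → α) = (FIRST(α) \ {ε}) ∪ (FOLLOW(N) if α ⇒* ε)).

Relevant sets:
  FIRST(T) = { '*', 'b' }
  FIRST(Y) = { '*', ',', '-', 'b', ε }
  FOLLOW(Y) = { $, ',' }

Y → - - Y: PREDICT = { '-' }
Y → T: PREDICT = { '*', 'b' }
Y → ε: PREDICT = { $, ',' }
  ',' is in predict set, so this production goes in M[Y, ',']
Y → Y ,: PREDICT = { '*', ',', '-', 'b' }
  ',' is in predict set, so this production goes in M[Y, ',']
Y → b ,: PREDICT = { 'b' }

M[Y, ','] = Y → ε, Y → Y ,  (a multiply-defined cell — the grammar is not LL(1))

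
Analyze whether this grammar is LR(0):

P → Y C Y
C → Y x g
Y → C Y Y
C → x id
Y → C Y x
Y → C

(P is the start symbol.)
No. Shift-reduce conflict between [Y → C .] and [C → . x id]

Augment with P' → P and build the canonical LR(0) collection (I0 = CLOSURE({[P' → . P]}), then GOTO on every symbol after a dot until no new states appear). It has 15 states:
  I0: { [C → . Y x g], [C → . x id], [P → . Y C Y], [P' → . P], [Y → . C Y Y], [Y → . C Y x], [Y → . C] }  — shift
  I1: { [C → . Y x g], [C → . x id], [Y → . C Y Y], [Y → . C Y x], [Y → . C], [Y → C . Y Y], [Y → C . Y x], [Y → C .] }  — shift, reduce
  I2: { [P' → P .] }  — accept
  I3: { [C → . Y x g], [C → . x id], [C → Y . x g], [P → Y . C Y], [Y → . C Y Y], [Y → . C Y x], [Y → . C] }  — shift
  I4: { [C → x . id] }  — shift
  I5: { [C → x id .] }  — reduce
  I6: { [C → . Y x g], [C → . x id], [P → Y C . Y], [Y → . C Y Y], [Y → . C Y x], [Y → . C], [Y → C . Y Y], [Y → C . Y x], [Y → C .] }  — shift, reduce
  I7: { [C → Y . x g] }  — shift
  I8: { [C → Y x . g], [C → x . id] }  — shift
  I9: { [C → Y x g .] }  — reduce
  I10: { [C → Y x . g] }  — shift
  I11: { [C → . Y x g], [C → . x id], [C → Y . x g], [P → Y C Y .], [Y → . C Y Y], [Y → . C Y x], [Y → . C], [Y → C Y . Y], [Y → C Y . x] }  — shift, reduce
  I12: { [C → Y . x g], [Y → C Y Y .] }  — shift, reduce
  I13: { [C → Y x . g], [C → x . id], [Y → C Y x .] }  — shift, reduce
  I14: { [C → . Y x g], [C → . x id], [C → Y . x g], [Y → . C Y Y], [Y → . C Y x], [Y → . C], [Y → C Y . Y], [Y → C Y . x] }  — shift

Conflict in state I1:
  Shift-reduce conflict between [Y → C .] and [C → . x id]
So the grammar is NOT LR(0).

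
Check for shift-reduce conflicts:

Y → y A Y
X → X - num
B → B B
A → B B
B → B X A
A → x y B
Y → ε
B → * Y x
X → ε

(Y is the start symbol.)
Yes — I0: [Y → .] vs [Y → . y A Y]; I3: [Y → .] vs [Y → . y A Y]; I4: [Y → .] vs [Y → . y A Y]; I5: [X → .] vs [B → . * Y x]; I8: [A → x y B .] vs [B → . * Y x]; I9: [B → B B .] vs [B → . * Y x]; I14: [A → B B .] vs [B → . * Y x]

A shift-reduce conflict occurs when an LR(0) state has both:
  - a complete (reduce) item [A → α .] (dot at the end), and
  - a shift item [B → β . c γ] (dot before a terminal).

Augment with Y' → Y and build the canonical LR(0) collection (I0 = CLOSURE({[Y' → . Y]}), then GOTO on every symbol after a dot until no new states appear). It has 18 states:
  I0: { [Y → . y A Y], [Y → .], [Y' → . Y] }  — shift, reduce
  I1: { [Y' → Y .] }  — accept
  I2: { [A → . B B], [A → . x y B], [B → . * Y x], [B → . B B], [B → . B X A], [Y → y . A Y] }  — shift
  I3: { [B → * . Y x], [Y → . y A Y], [Y → .] }  — shift, reduce
  I4: { [Y → . y A Y], [Y → .], [Y → y A . Y] }  — shift, reduce
  I5: { [A → B . B], [B → . * Y x], [B → . B B], [B → . B X A], [B → B . B], [B → B . X A], [X → . X - num], [X → .] }  — shift, reduce
  I6: { [A → x . y B] }  — shift
  I7: { [A → x y . B], [B → . * Y x], [B → . B B], [B → . B X A] }  — shift
  I8: { [A → x y B .], [B → . * Y x], [B → . B B], [B → . B X A], [B → B . B], [B → B . X A], [X → . X - num], [X → .] }  — shift, 2 reduces
  I9: { [B → . * Y x], [B → . B B], [B → . B X A], [B → B . B], [B → B . X A], [B → B B .], [X → . X - num], [X → .] }  — shift, 2 reduces
  I10: { [A → . B B], [A → . x y B], [B → . * Y x], [B → . B B], [B → . B X A], [B → B X . A], [X → X . - num] }  — shift
  I11: { [X → X - . num] }  — shift
  I12: { [B → B X A .] }  — reduce
  I13: { [X → X - num .] }  — reduce
  I14: { [A → B B .], [B → . * Y x], [B → . B B], [B → . B X A], [B → B . B], [B → B . X A], [B → B B .], [X → . X - num], [X → .] }  — shift, 3 reduces
  I15: { [Y → y A Y .] }  — reduce
  I16: { [B → * Y . x] }  — shift
  I17: { [B → * Y x .] }  — reduce

I0 contains reduce item [Y → .] and shift item [Y → . y A Y] — shift-reduce conflict.
I3 contains reduce item [Y → .] and shift item [Y → . y A Y] — shift-reduce conflict.
I4 contains reduce item [Y → .] and shift item [Y → . y A Y] — shift-reduce conflict.
I5 contains reduce item [X → .] and shift item [B → . * Y x] — shift-reduce conflict.
I8 contains reduce items [A → x y B .], [X → .] and shift item [B → . * Y x] — shift-reduce conflict.
I9 contains reduce items [B → B B .], [X → .] and shift item [B → . * Y x] — shift-reduce conflict.
I14 contains reduce items [A → B B .], [B → B B .], [X → .] and shift item [B → . * Y x] — shift-reduce conflict.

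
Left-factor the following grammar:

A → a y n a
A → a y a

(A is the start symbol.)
A → a y A'
A' → n a
A' → a

Left-factoring transforms A → αβ₁ | αβ₂ into A → αA' and A' → β₁ | β₂
(α is the longest common prefix among the alternatives). Repeat until
no nonterminal has two alternatives with a common prefix.

Round 1: A has alternatives sharing prefix 'a y'. Introduce A': A → a y A'
  Add: A' → n a
  Add: A' → a

No remaining common prefixes — done.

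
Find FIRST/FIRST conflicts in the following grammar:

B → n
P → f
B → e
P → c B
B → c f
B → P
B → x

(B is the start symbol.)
Yes. B → c f / B → P on { 'c' }

A FIRST/FIRST conflict occurs when two productions N → α and N → β for the same non-terminal have FIRST(α) ∩ FIRST(β) ≠ ∅ (with ε ∈ FIRST of a nullable right-hand side, so two nullable alternatives also conflict).

FIRST sets of the non-terminals at (or reachable through a nullable prefix from) the front of some alternative:
  FIRST(P) = { 'c', 'f' }

Productions for B:
  B → n: FIRST = { 'n' }
  B → e: FIRST = { 'e' }
  B → c f: FIRST = { 'c' }
  B → P: FIRST = { 'c', 'f' }
  B → x: FIRST = { 'x' }
Productions for P:
  P → f: FIRST = { 'f' }
  P → c B: FIRST = { 'c' }

Conflict for B: B → c f and B → P
  Overlap: { 'c' }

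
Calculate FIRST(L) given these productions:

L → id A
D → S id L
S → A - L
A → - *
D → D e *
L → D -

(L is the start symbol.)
FIRST sets of the other non-terminals involved (by the same procedure, iterated to a fixed point):
  FIRST(D) = { '-' }

From L → id A:
  - id is a terminal: add 'id' and stop
From L → D -:
  - D is a non-terminal: add FIRST(D) \ {ε} = { '-' }
    D is not nullable, so stop

Collecting: FIRST(L) = { '-', 'id' }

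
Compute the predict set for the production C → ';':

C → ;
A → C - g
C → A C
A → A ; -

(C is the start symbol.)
{ ';' }

PREDICT(C → ';') = (FIRST(RHS) \ {ε}) ∪ (FOLLOW(C) if ε ∈ FIRST(RHS), i.e. RHS ⇒* ε)
FIRST(';') = { ';' }
ε ∉ FIRST(';'), so FOLLOW(C) is not added.
PREDICT(C → ';') = { ';' }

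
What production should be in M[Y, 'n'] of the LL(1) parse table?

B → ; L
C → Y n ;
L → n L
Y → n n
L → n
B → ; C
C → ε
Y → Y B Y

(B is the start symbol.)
Y → n n, Y → Y B Y

To find M[Y, 'n'], we find productions for Y where 'n' is in the predict set (PREDICT(N → α) = (FIRST(α) \ {ε}) ∪ (FOLLOW(N) if α ⇒* ε)).

Relevant sets:
  FIRST(Y) = { 'n' }

Y → n n: PREDICT = { 'n' }
  'n' is in predict set, so this production goes in M[Y, 'n']
Y → Y B Y: PREDICT = { 'n' }
  'n' is in predict set, so this production goes in M[Y, 'n']

M[Y, 'n'] = Y → n n, Y → Y B Y  (a multiply-defined cell — the grammar is not LL(1))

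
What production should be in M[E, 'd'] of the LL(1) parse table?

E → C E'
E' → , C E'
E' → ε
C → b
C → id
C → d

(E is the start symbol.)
E → C E'

To find M[E, 'd'], we find productions for E where 'd' is in the predict set (PREDICT(N → α) = (FIRST(α) \ {ε}) ∪ (FOLLOW(N) if α ⇒* ε)).

Relevant sets:
  FIRST(C) = { 'b', 'd', 'id' }

E → C E': PREDICT = { 'b', 'd', 'id' }
  'd' is in predict set, so this production goes in M[E, 'd']

M[E, 'd'] = E → C E'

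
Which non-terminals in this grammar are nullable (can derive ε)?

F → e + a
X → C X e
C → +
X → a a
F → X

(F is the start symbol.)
There are no ε-productions, so no non-terminal can derive ε.
No non-terminals are nullable.

Answer: None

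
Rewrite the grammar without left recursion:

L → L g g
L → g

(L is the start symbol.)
L is directly left-recursive. The standard transformation for
  A → A α₁ | ... | A α_m | β₁ | ... | β_n
is
  A  → β₁ A' | ... | β_n A'
  A' → α₁ A' | ... | α_m A' | ε

L → g becomes L → g L'
L → L g g becomes L' → g g L'
Add L' → ε

Resulting grammar:
L → g L'
L' → g g L'
L' → ε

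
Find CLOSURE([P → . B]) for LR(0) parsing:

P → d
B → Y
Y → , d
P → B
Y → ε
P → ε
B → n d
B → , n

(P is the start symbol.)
{ [B → . , n], [B → . Y], [B → . n d], [P → . B], [Y → . , d], [Y → .] }

Start with: [P → . B]
  [P → . B] has the dot before B: add [B → . Y], [B → . n d], [B → . , n]
  [B → . Y] has the dot before Y: add [Y → . , d], [Y → .]
No further items can be added.

CLOSURE = { [B → . , n], [B → . Y], [B → . n d], [P → . B], [Y → . , d], [Y → .] }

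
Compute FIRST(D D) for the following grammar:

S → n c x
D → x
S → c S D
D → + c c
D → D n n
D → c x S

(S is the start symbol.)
{ '+', 'c', 'x' }

FIRST sets of the non-terminals involved (from the grammar, by fixed-point iteration):
  FIRST(D) = { '+', 'c', 'x' }

To compute FIRST(D D), process the symbols left to right:
Symbol D is a non-terminal. Add FIRST(D) \ {ε} = { '+', 'c', 'x' }
D is not nullable (ε ∉ FIRST(D)), so stop here.
FIRST(D D) = { '+', 'c', 'x' }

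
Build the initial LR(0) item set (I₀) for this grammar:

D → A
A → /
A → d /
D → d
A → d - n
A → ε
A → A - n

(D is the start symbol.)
First, augment the grammar with D' → D
I₀ = CLOSURE({ [D' → . D] }):
  [D' → . D] has the dot before D: add [D → . A], [D → . d]
  [D → . A] has the dot before A: add [A → . /], [A → . d /], [A → . d - n], [A → .], [A → . A - n]
No further items can be added.

I₀ = { [A → . /], [A → . A - n], [A → . d - n], [A → . d /], [A → .], [D → . A], [D → . d], [D' → . D] }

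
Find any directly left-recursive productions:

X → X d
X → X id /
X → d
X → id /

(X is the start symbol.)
Yes, X is left-recursive

X → X d: LEFT RECURSIVE (starts with X)
X → X id /: LEFT RECURSIVE (starts with X)
X → d: starts with d
X → id /: starts with id

The grammar has direct left recursion on: X.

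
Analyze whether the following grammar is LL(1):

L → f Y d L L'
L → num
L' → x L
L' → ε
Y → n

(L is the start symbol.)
No. Predict set conflict for L': { 'x' }

Relevant sets:
  FOLLOW(L') = { $, 'x' }

For L:
  PREDICT(L → f Y d L L') = { 'f' }
  PREDICT(L → num) = { 'num' }
For L':
  PREDICT(L' → x L) = { 'x' }
  PREDICT(L' → ε) = { $, 'x' }
Y has a single production, so nothing to check there.

Conflict found: Predict set conflict for L': { 'x' }
The grammar is NOT LL(1).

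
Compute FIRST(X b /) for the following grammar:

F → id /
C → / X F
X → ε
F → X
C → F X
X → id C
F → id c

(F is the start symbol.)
FIRST sets of the non-terminals involved (from the grammar, by fixed-point iteration):
  FIRST(X) = { 'id', ε }

To compute FIRST(X b /), process the symbols left to right:
Symbol X is a non-terminal. Add FIRST(X) \ {ε} = { 'id' }
X is nullable (ε ∈ FIRST(X)), continue to the next symbol.
Symbol b is a terminal. Add 'b' and stop.
FIRST(X b /) = { 'b', 'id' }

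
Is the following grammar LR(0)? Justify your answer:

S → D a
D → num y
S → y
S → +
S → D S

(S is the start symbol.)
A grammar is LR(0) if no state in the canonical LR(0) collection has:
  - both a shift item (dot before a terminal) and a complete item (shift-reduce conflict), or
  - two or more complete items (reduce-reduce conflict; the accept item [S' → S .] counts as a complete item here).

Augment with S' → S and build the canonical LR(0) collection (I0 = CLOSURE({[S' → . S]}), then GOTO on every symbol after a dot until no new states appear). It has 9 states:
  I0: { [D → . num y], [S → . +], [S → . D S], [S → . D a], [S → . y], [S' → . S] }  — shift
  I1: { [S → + .] }  — reduce
  I2: { [D → . num y], [S → . +], [S → . D S], [S → . D a], [S → . y], [S → D . S], [S → D . a] }  — shift
  I3: { [S' → S .] }  — accept
  I4: { [D → num . y] }  — shift
  I5: { [S → y .] }  — reduce
  I6: { [D → num y .] }  — reduce
  I7: { [S → D S .] }  — reduce
  I8: { [S → D a .] }  — reduce

Every state is either a pure shift/goto state or contains exactly one complete item and nothing to shift — no conflicts. The grammar is LR(0).

Answer: Yes, the grammar is LR(0)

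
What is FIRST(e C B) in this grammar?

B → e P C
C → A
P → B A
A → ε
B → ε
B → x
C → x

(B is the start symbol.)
{ 'e' }

To compute FIRST(e C B), process the symbols left to right:
Symbol e is a terminal. Add 'e' and stop.
FIRST(e C B) = { 'e' }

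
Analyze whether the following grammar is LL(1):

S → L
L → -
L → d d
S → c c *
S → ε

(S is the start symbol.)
Yes, the grammar is LL(1).

Relevant sets:
  FIRST(L) = { '-', 'd' }
  FOLLOW(S) = { $ }

For S:
  PREDICT(S → L) = { '-', 'd' }
  PREDICT(S → c c '*') = { 'c' }
  PREDICT(S → ε) = { $ }
For L:
  PREDICT(L → '-') = { '-' }
  PREDICT(L → d d) = { 'd' }

All predict sets are disjoint. The grammar IS LL(1).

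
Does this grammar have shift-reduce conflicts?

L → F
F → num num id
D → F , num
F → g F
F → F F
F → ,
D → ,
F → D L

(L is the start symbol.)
Augment with L' → L and build the canonical LR(0) collection (I0 = CLOSURE({[L' → . L]}), then GOTO on every symbol after a dot until no new states appear). It has 14 states:
  I0: { [D → . ,], [D → . F , num], [F → . ,], [F → . D L], [F → . F F], [F → . g F], [F → . num num id], [L → . F], [L' → . L] }  — shift
  I1: { [D → , .], [F → , .] }  — 2 reduces
  I2: { [D → . ,], [D → . F , num], [F → . ,], [F → . D L], [F → . F F], [F → . g F], [F → . num num id], [F → D . L], [L → . F] }  — shift
  I3: { [D → . ,], [D → . F , num], [D → F . , num], [F → . ,], [F → . D L], [F → . F F], [F → . g F], [F → . num num id], [F → F . F], [L → F .] }  — shift, reduce
  I4: { [L' → L .] }  — accept
  I5: { [D → . ,], [D → . F , num], [F → . ,], [F → . D L], [F → . F F], [F → . g F], [F → . num num id], [F → g . F] }  — shift
  I6: { [F → num . num id] }  — shift
  I7: { [F → num num . id] }  — shift
  I8: { [F → num num id .] }  — reduce
  I9: { [D → . ,], [D → . F , num], [D → F . , num], [F → . ,], [F → . D L], [F → . F F], [F → . g F], [F → . num num id], [F → F . F], [F → g F .] }  — shift, reduce
  I10: { [D → , .], [D → F , . num], [F → , .] }  — shift, 2 reduces
  I11: { [D → . ,], [D → . F , num], [D → F . , num], [F → . ,], [F → . D L], [F → . F F], [F → . g F], [F → . num num id], [F → F . F], [F → F F .] }  — shift, reduce
  I12: { [D → F , num .] }  — reduce
  I13: { [F → D L .] }  — reduce

I3 contains reduce item [L → F .] and shift items [D → . ,], [D → F . , num], [F → . ,], [F → . g F], [F → . num num id] — shift-reduce conflict.
I9 contains reduce item [F → g F .] and shift items [D → . ,], [D → F . , num], [F → . ,], [F → . g F], [F → . num num id] — shift-reduce conflict.
I10 contains reduce items [D → , .], [F → , .] and shift item [D → F , . num] — shift-reduce conflict.
I11 contains reduce item [F → F F .] and shift items [D → . ,], [D → F . , num], [F → . ,], [F → . g F], [F → . num num id] — shift-reduce conflict.

Answer: Yes — I3: [L → F .] vs [D → . ,]; I9: [F → g F .] vs [D → . ,]; I10: [D → , .] vs [D → F , . num]; I11: [F → F F .] vs [D → . ,]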